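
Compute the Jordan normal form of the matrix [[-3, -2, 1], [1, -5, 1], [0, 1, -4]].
The characteristic polynomial is det(xI - A) = (x + 4)^3, so the eigenvalues are -4 (algebraic multiplicity 3).

For λ = -4: rank(A + 4I) = 2, rank((A + 4I)^2) = 1, rank((A + 4I)^3) = 0. The eigenspace has dimension 3 - 2 = 1, so there is 1 Jordan block; the rank sequence gives block sizes [3].

Assembling the blocks gives the Jordan form J above.

J = [[-4, 1, 0], [0, -4, 1], [0, 0, -4]]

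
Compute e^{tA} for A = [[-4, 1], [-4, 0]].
e^{tA} = [[(1 - 2*t)*e^{-2*t}, t*e^{-2*t}], [-4*t*e^{-2*t}, (2*t + 1)*e^{-2*t}]]

A has Jordan form J = [[-2, 1], [0, -2]] with A = PJP^{-1}, so e^{tA} = P e^{tJ} P^{-1}.

For a Jordan block J_k(λ), e^{tJ_k(λ)} = e^{λt} · (I + tN + t^2 N^2/2! + ... + t^{k-1} N^{k-1}/(k-1)!) where N is the nilpotent superdiagonal part.

Assembling the blocks and conjugating back gives the entries of e^{tA} as shown above.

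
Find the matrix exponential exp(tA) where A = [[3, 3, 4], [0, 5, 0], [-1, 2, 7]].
A has Jordan form J = [[5, 1, 0], [0, 5, 1], [0, 0, 5]] with A = PJP^{-1}, so e^{tA} = P e^{tJ} P^{-1}.

For a Jordan block J_k(λ), e^{tJ_k(λ)} = e^{λt} · (I + tN + t^2 N^2/2! + ... + t^{k-1} N^{k-1}/(k-1)!) where N is the nilpotent superdiagonal part.

Assembling the blocks and conjugating back gives the entries of e^{tA} as shown above.

e^{tA} = [[(1 - 2*t)*e^{5*t}, t*(t + 3)*e^{5*t}, 4*t*e^{5*t}], [0, e^{5*t}, 0], [-t*e^{5*t}, t*(t + 4)*e^{5*t}/2, (2*t + 1)*e^{5*t}]]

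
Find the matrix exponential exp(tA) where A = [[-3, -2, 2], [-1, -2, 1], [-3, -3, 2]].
e^{tA} = [[(1 - 2*t)*e^{-t}, -2*t*e^{-t}, 2*t*e^{-t}], [-t*e^{-t}, (1 - t)*e^{-t}, t*e^{-t}], [-3*t*e^{-t}, -3*t*e^{-t}, (3*t + 1)*e^{-t}]]

A has Jordan form J = [[-1, 1, 0], [0, -1, 0], [0, 0, -1]] with A = PJP^{-1}, so e^{tA} = P e^{tJ} P^{-1}.

For a Jordan block J_k(λ), e^{tJ_k(λ)} = e^{λt} · (I + tN + t^2 N^2/2! + ... + t^{k-1} N^{k-1}/(k-1)!) where N is the nilpotent superdiagonal part.

Assembling the blocks and conjugating back gives the entries of e^{tA} as shown above.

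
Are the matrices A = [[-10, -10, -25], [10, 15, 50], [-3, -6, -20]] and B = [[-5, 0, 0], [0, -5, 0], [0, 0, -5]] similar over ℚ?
No.

Both have characteristic polynomial (x + 5)^3, but the minimal polynomial of A is (x + 5)^2 while the minimal polynomial of B is x + 5. The minimal polynomial is a similarity invariant, so A and B are not similar.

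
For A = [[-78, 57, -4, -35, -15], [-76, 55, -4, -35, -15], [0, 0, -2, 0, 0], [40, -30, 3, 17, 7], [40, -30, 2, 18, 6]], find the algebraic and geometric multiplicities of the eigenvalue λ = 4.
The characteristic polynomial is (x - 4)(x + 1)^2(x + 2)^2, so the factor x - 4 appears with exponent 1: the algebraic multiplicity is 1.

rank(A - 4I) = 4, so the eigenspace has dimension 5 - 4 = 1: the geometric multiplicity is 1.

algebraic multiplicity 1, geometric multiplicity 1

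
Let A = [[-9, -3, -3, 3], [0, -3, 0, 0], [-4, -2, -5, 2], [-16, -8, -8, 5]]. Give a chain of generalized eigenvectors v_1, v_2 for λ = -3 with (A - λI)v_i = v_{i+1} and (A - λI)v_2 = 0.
We seek v_1 ∈ ker((A + 3I)^2) \ ker(A + 3I), then set v_{i+1} = (A + 3I) v_i.

One such chain is v_1 = [[-4, 0, -2, -11]]^T, v_2 = [[-3, 0, -2, -8]]^T. Check: (A + 3I) v_2 = [[0, 0, 0, 0]]^T = 0.

v_1 = [[-4, 0, -2, -11]]^T, v_2 = [[-3, 0, -2, -8]]^T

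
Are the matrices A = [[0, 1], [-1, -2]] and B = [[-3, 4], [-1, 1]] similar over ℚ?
Two matrices over a field are similar if and only if they have the same invariant factors.

Both A and B have characteristic polynomial (x + 1)^2 and minimal polynomial (x + 1)^2. Computing further, both have invariant factors (x + 1)^2. Hence A and B are similar.

Yes.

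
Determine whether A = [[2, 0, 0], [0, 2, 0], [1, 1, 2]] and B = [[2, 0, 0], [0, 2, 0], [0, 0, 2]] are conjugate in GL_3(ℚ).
No.

Both have characteristic polynomial (x - 2)^3, but the minimal polynomial of A is (x - 2)^2 while the minimal polynomial of B is x - 2. The minimal polynomial is a similarity invariant, so A and B are not similar.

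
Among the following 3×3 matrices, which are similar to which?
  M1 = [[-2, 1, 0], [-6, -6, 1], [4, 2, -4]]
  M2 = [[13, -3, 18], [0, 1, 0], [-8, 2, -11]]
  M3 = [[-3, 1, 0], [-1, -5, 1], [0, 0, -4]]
Characteristic polynomials: χ_{M1} = (x + 4)^3, χ_{M2} = (x - 1)^3, χ_{M3} = (x + 4)^3.

{M1, M3}: invariant factors (x + 4)^3.

{M2}: invariant factors x - 1, (x - 1)^2.

Matrices are similar if and only if their invariant-factor lists agree; the partition into similarity classes is {M1, M3}, {M2}.

2 classes: {M1, M3}, {M2}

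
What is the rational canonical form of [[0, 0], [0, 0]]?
R = [[0, 0], [0, 0]]

The invariant factors of A (the non-unit diagonal entries of the Smith normal form of xI - A over ℚ[x]) are x, x, each dividing the next. The characteristic polynomial is their product, x^2.

The rational canonical form is the block-diagonal matrix of companion matrices C(f_i):
R = [[0, 0], [0, 0]].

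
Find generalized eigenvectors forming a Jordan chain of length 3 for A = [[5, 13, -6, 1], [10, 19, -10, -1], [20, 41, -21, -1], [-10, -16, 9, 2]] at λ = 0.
v_1 = [[1, 1, 3, -1]]^T, v_2 = [[-1, 0, -1, -1]]^T, v_3 = [[0, 1, 2, -1]]^T

We seek v_1 ∈ ker(A^3) \ ker(A^2), then set v_{i+1} = A v_i.

One such chain is v_1 = [[1, 1, 3, -1]]^T, v_2 = [[-1, 0, -1, -1]]^T, v_3 = [[0, 1, 2, -1]]^T. Check: A v_3 = [[0, 0, 0, 0]]^T = 0.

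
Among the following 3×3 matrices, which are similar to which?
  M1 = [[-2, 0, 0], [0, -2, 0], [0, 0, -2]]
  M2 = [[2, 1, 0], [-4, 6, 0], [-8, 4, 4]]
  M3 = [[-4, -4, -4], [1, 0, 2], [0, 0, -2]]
3 classes: {M1}, {M2}, {M3}

Characteristic polynomials: χ_{M1} = (x + 2)^3, χ_{M2} = (x - 4)^3, χ_{M3} = (x + 2)^3.

{M1}: invariant factors x + 2, x + 2, x + 2.

{M2}: invariant factors x - 4, (x - 4)^2.

{M3}: invariant factors x + 2, (x + 2)^2.

Matrices are similar if and only if their invariant-factor lists agree; the partition into similarity classes is {M1}, {M2}, {M3}.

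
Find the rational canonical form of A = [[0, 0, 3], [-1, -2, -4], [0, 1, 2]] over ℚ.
The invariant factors of A (the non-unit diagonal entries of the Smith normal form of xI - A over ℚ[x]) are x^3 + 3, each dividing the next. The characteristic polynomial is their product, x^3 + 3.

The rational canonical form is the block-diagonal matrix of companion matrices C(f_i):
R = [[0, 0, -3], [1, 0, 0], [0, 1, 0]].

Note the characteristic polynomial does not split into linear factors over ℚ, so A has no Jordan form over ℚ; the rational canonical form exists over any field.

R = [[0, 0, -3], [1, 0, 0], [0, 1, 0]]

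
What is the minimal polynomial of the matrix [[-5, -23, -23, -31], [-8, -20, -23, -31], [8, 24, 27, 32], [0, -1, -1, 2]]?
m_A(x) = (x - 3)^2(x + 5)

The characteristic polynomial factors as (x - 3)^3(x + 5). The minimal polynomial is ∏(x - λ)^{k_λ} where k_λ is the size of the largest Jordan block at λ.

For λ = -5: rank(A + 5I) = 3, and the largest Jordan block has size 1 (the smallest k with rank((A + 5I)^k) = rank((A + 5I)^(k+1))).
For λ = 3: rank(A - 3I) = 2, and the largest Jordan block has size 2 (the smallest k with rank((A - 3I)^k) = rank((A - 3I)^(k+1))).

So m_A(x) = (x - 3)^2(x + 5).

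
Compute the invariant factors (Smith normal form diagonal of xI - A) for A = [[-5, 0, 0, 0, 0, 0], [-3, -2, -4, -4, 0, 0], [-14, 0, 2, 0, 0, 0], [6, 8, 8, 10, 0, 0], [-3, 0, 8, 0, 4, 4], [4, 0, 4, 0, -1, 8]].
The Jordan structure of A has elementary divisors (x + 5), (x - 2), (x - 2), (x - 6)^2, (x - 6). Arranging the block sizes at each eigenvalue in decreasing order and taking row products gives the invariant factors.

Invariant factors (smallest first, each dividing the next): (x - 6)(x - 2), (x - 6)^2(x - 2)(x + 5).

Check: the last factor (x - 6)^2(x - 2)(x + 5) is the minimal polynomial, and the product (x - 6)^3(x - 2)^2(x + 5) is the characteristic polynomial.

(x - 6)(x - 2), (x - 6)^2(x - 2)(x + 5)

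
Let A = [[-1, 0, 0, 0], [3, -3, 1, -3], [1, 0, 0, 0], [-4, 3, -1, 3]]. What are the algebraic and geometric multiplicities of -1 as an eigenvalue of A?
The characteristic polynomial is x^3(x + 1), so the factor x + 1 appears with exponent 1: the algebraic multiplicity is 1.

rank(A + I) = 3, so the eigenspace has dimension 4 - 3 = 1: the geometric multiplicity is 1.

algebraic multiplicity 1, geometric multiplicity 1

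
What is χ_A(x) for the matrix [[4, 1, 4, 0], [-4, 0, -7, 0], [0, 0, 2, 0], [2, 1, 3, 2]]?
xI - A = [[x - 4, -1, -4, 0], [4, x, 7, 0], [0, 0, x - 2, 0], [-2, -1, -3, x - 2]].

Expanding det(xI - A) along the first row:
det(xI - A) = + (x - 4)·det([[x, 7, 0], [0, x - 2, 0], [-1, -3, x - 2]]) - (-1)·det([[4, 7, 0], [0, x - 2, 0], [-2, -3, x - 2]]) + (-4)·det([[4, x, 0], [0, 0, 0], [-2, -1, x - 2]]) - (0)·det([[4, x, 7], [0, 0, x - 2], [-2, -1, -3]]).

Evaluating gives χ_A(x) = x^4 - 8x^3 + 24x^2 - 32x + 16 = (x - 2)^4.

χ_A(x) = (x - 2)^4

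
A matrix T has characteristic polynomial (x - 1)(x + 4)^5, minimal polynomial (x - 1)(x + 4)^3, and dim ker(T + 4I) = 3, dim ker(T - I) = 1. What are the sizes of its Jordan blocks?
Jordan blocks: (-4, 3), (-4, 1), (-4, 1), (1, 1)

λ = -4: algebraic multiplicity 5 (exponent in χ_T), largest block size 3 (exponent in m_T), 3 blocks (geometric multiplicity). These force block sizes [3, 1, 1].
λ = 1: algebraic multiplicity 1 (exponent in χ_T), largest block size 1 (exponent in m_T), 1 block (geometric multiplicity). This forces block sizes [1].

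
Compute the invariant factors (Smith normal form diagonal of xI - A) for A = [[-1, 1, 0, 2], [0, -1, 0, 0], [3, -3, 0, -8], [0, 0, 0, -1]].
The Jordan structure of A has elementary divisors (x + 1)^2, (x + 1), x. Arranging the block sizes at each eigenvalue in decreasing order and taking row products gives the invariant factors.

Invariant factors (smallest first, each dividing the next): x + 1, x(x + 1)^2.

Check: the last factor x(x + 1)^2 is the minimal polynomial, and the product x(x + 1)^3 is the characteristic polynomial.

x + 1, x(x + 1)^2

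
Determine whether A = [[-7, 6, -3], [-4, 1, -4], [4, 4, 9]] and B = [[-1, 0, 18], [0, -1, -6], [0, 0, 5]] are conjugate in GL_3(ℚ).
Both have characteristic polynomial (x - 5)(x + 1)^2, but the minimal polynomial of A is (x - 5)(x + 1)^2 while the minimal polynomial of B is (x - 5)(x + 1). The minimal polynomial is a similarity invariant, so A and B are not similar.

No.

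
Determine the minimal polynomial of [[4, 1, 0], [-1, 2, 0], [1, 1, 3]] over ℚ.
m_A(x) = (x - 3)^2

The characteristic polynomial factors as (x - 3)^3. The minimal polynomial is ∏(x - λ)^{k_λ} where k_λ is the size of the largest Jordan block at λ.

For λ = 3: rank(A - 3I) = 1, and the largest Jordan block has size 2 (the smallest k with rank((A - 3I)^k) = rank((A - 3I)^(k+1))).

So m_A(x) = (x - 3)^2.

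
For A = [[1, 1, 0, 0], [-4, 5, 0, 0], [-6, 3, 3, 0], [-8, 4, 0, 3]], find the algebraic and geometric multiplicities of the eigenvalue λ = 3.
The characteristic polynomial is (x - 3)^4, so the factor x - 3 appears with exponent 4: the algebraic multiplicity is 4.

rank(A - 3I) = 1, so the eigenspace has dimension 4 - 1 = 3: the geometric multiplicity is 3.

Since 3 < 4, A is not diagonalizable.

algebraic multiplicity 4, geometric multiplicity 3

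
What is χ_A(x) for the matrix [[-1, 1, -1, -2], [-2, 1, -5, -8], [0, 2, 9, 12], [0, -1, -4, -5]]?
χ_A(x) = (x - 1)^4

xI - A = [[x + 1, -1, 1, 2], [2, x - 1, 5, 8], [0, -2, x - 9, -12], [0, 1, 4, x + 5]].

Expanding det(xI - A) along the first row:
det(xI - A) = + (x + 1)·det([[x - 1, 5, 8], [-2, x - 9, -12], [1, 4, x + 5]]) - (-1)·det([[2, 5, 8], [0, x - 9, -12], [0, 4, x + 5]]) + (1)·det([[2, x - 1, 8], [0, -2, -12], [0, 1, x + 5]]) - (2)·det([[2, x - 1, 5], [0, -2, x - 9], [0, 1, 4]]).

Evaluating gives χ_A(x) = x^4 - 4x^3 + 6x^2 - 4x + 1 = (x - 1)^4.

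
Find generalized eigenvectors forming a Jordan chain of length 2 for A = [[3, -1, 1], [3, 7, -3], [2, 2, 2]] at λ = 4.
v_1 = [[0, 0, 1]]^T, v_2 = [[1, -3, -2]]^T

We seek v_1 ∈ ker((A - 4I)^2) \ ker(A - 4I), then set v_{i+1} = (A - 4I) v_i.

One such chain is v_1 = [[0, 0, 1]]^T, v_2 = [[1, -3, -2]]^T. Check: (A - 4I) v_2 = [[0, 0, 0]]^T = 0.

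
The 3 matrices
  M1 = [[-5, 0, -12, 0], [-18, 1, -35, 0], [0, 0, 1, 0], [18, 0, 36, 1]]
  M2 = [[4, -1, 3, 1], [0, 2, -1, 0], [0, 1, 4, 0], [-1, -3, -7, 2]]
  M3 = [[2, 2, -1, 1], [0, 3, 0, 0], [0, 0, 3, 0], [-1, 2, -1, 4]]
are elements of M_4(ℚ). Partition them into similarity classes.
Characteristic polynomials: χ_{M1} = (x - 1)^3(x + 5), χ_{M2} = (x - 3)^4, χ_{M3} = (x - 3)^4.

{M1}: invariant factors x - 1, (x - 1)^2(x + 5).

{M2}: invariant factors (x - 3)^2, (x - 3)^2.

{M3}: invariant factors x - 3, x - 3, (x - 3)^2.

Matrices are similar if and only if their invariant-factor lists agree; the partition into similarity classes is {M1}, {M2}, {M3}.

3 classes: {M1}, {M2}, {M3}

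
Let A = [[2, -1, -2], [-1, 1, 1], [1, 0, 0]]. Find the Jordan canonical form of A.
The characteristic polynomial is det(xI - A) = (x - 1)^3, so the eigenvalues are 1 (algebraic multiplicity 3).

For λ = 1: rank(A - I) = 2, rank((A - I)^2) = 1, rank((A - I)^3) = 0. The eigenspace has dimension 3 - 2 = 1, so there is 1 Jordan block; the rank sequence gives block sizes [3].

Assembling the blocks gives the Jordan form J above.

J = [[1, 1, 0], [0, 1, 1], [0, 0, 1]]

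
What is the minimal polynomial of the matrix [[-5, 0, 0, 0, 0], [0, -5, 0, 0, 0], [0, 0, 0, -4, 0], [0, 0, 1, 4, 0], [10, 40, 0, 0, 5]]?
The characteristic polynomial factors as (x - 5)(x - 2)^2(x + 5)^2. The minimal polynomial is ∏(x - λ)^{k_λ} where k_λ is the size of the largest Jordan block at λ.

For λ = -5: rank(A + 5I) = 3, and the largest Jordan block has size 1 (the smallest k with rank((A + 5I)^k) = rank((A + 5I)^(k+1))).
For λ = 2: rank(A - 2I) = 4, and the largest Jordan block has size 2 (the smallest k with rank((A - 2I)^k) = rank((A - 2I)^(k+1))).
For λ = 5: rank(A - 5I) = 4, and the largest Jordan block has size 1 (the smallest k with rank((A - 5I)^k) = rank((A - 5I)^(k+1))).

So m_A(x) = (x - 5)(x - 2)^2(x + 5).

m_A(x) = (x - 5)(x - 2)^2(x + 5)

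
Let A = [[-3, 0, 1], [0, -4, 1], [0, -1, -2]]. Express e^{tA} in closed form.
e^{tA} = [[e^{-3*t}, -t^2*e^{-3*t}/2, t*(t + 2)*e^{-3*t}/2], [0, (1 - t)*e^{-3*t}, t*e^{-3*t}], [0, -t*e^{-3*t}, (t + 1)*e^{-3*t}]]

A has Jordan form J = [[-3, 1, 0], [0, -3, 1], [0, 0, -3]] with A = PJP^{-1}, so e^{tA} = P e^{tJ} P^{-1}.

For a Jordan block J_k(λ), e^{tJ_k(λ)} = e^{λt} · (I + tN + t^2 N^2/2! + ... + t^{k-1} N^{k-1}/(k-1)!) where N is the nilpotent superdiagonal part.

Assembling the blocks and conjugating back gives the entries of e^{tA} as shown above.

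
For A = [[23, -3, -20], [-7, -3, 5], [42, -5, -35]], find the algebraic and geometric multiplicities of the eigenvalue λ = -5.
The characteristic polynomial is (x + 5)^3, so the factor x + 5 appears with exponent 3: the algebraic multiplicity is 3.

rank(A + 5I) = 2, so the eigenspace has dimension 3 - 2 = 1: the geometric multiplicity is 1.

Since 1 < 3, A is not diagonalizable.

algebraic multiplicity 3, geometric multiplicity 1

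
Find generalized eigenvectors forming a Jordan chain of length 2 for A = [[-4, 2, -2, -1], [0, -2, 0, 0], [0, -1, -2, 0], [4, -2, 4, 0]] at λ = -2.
v_1 = [[0, 1, 0, 2]]^T, v_2 = [[0, 0, -1, 2]]^T

We seek v_1 ∈ ker((A + 2I)^2) \ ker(A + 2I), then set v_{i+1} = (A + 2I) v_i.

One such chain is v_1 = [[0, 1, 0, 2]]^T, v_2 = [[0, 0, -1, 2]]^T. Check: (A + 2I) v_2 = [[0, 0, 0, 0]]^T = 0.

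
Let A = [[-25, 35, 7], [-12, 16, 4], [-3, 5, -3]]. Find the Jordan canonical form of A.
J = [[-4, 1, 0], [0, -4, 0], [0, 0, -4]]

The characteristic polynomial is det(xI - A) = (x + 4)^3, so the eigenvalues are -4 (algebraic multiplicity 3).

For λ = -4: rank(A + 4I) = 1, rank((A + 4I)^2) = 0. The eigenspace has dimension 3 - 1 = 2, so there are 2 Jordan blocks; the rank sequence gives block sizes [2, 1].

Assembling the blocks gives the Jordan form J above.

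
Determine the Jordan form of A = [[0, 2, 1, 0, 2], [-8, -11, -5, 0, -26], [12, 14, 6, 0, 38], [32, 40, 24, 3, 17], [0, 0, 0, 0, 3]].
The characteristic polynomial is det(xI - A) = (x - 3)^2(x + 1)(x + 2)^2, so the eigenvalues are -2 (algebraic multiplicity 2), -1 (algebraic multiplicity 1), 3 (algebraic multiplicity 2).

For λ = -2: rank(A + 2I) = 4, rank((A + 2I)^2) = 3. The eigenspace has dimension 5 - 4 = 1, so there is 1 Jordan block; the rank sequence gives block sizes [2].

For λ = -1: algebraic multiplicity 1 gives one 1×1 block.

For λ = 3: rank(A - 3I) = 4, rank((A - 3I)^2) = 3. The eigenspace has dimension 5 - 4 = 1, so there is 1 Jordan block; the rank sequence gives block sizes [2].

Assembling the blocks gives the Jordan form J above.

J = [[-2, 1, 0, 0, 0], [0, -2, 0, 0, 0], [0, 0, -1, 0, 0], [0, 0, 0, 3, 1], [0, 0, 0, 0, 3]]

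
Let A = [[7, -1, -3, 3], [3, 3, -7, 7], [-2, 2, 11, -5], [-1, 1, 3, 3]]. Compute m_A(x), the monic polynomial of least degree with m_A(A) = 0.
m_A(x) = (x - 6)^3

The characteristic polynomial factors as (x - 6)^4. The minimal polynomial is ∏(x - λ)^{k_λ} where k_λ is the size of the largest Jordan block at λ.

For λ = 6: rank(A - 6I) = 2, and the largest Jordan block has size 3 (the smallest k with rank((A - 6I)^k) = rank((A - 6I)^(k+1))).

So m_A(x) = (x - 6)^3.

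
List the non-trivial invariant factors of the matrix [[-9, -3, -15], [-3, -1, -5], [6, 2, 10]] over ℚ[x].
The Jordan structure of A has elementary divisors x^2, x. Arranging the block sizes at each eigenvalue in decreasing order and taking row products gives the invariant factors.

Invariant factors (smallest first, each dividing the next): x, x^2.

Check: the last factor x^2 is the minimal polynomial, and the product x^3 is the characteristic polynomial.

x, x^2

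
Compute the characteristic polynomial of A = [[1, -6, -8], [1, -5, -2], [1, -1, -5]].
xI - A = [[x - 1, 6, 8], [-1, x + 5, 2], [-1, 1, x + 5]].

Expanding det(xI - A) along the first row:
det(xI - A) = + (x - 1)·det([[x + 5, 2], [1, x + 5]]) - (6)·det([[-1, 2], [-1, x + 5]]) + (8)·det([[-1, x + 5], [-1, 1]]).

Evaluating gives χ_A(x) = x^3 + 9x^2 + 27x + 27 = (x + 3)^3.

χ_A(x) = (x + 3)^3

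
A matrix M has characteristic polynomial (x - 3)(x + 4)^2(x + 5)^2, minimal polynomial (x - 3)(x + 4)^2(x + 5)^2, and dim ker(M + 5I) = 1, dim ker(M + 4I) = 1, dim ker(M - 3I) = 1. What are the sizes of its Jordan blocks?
λ = -5: algebraic multiplicity 2 (exponent in χ_M), largest block size 2 (exponent in m_M), 1 block (geometric multiplicity). This forces block sizes [2].
λ = -4: algebraic multiplicity 2 (exponent in χ_M), largest block size 2 (exponent in m_M), 1 block (geometric multiplicity). This forces block sizes [2].
λ = 3: algebraic multiplicity 1 (exponent in χ_M), largest block size 1 (exponent in m_M), 1 block (geometric multiplicity). This forces block sizes [1].

Jordan blocks: (-5, 2), (-4, 2), (3, 1)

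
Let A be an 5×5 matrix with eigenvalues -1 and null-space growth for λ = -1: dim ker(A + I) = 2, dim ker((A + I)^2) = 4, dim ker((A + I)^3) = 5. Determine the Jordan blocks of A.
λ = -1: successive nullity increments [2, 2, 1] count blocks of size ≥ k; block sizes are [3, 2].

Jordan blocks: (-1, 3), (-1, 2)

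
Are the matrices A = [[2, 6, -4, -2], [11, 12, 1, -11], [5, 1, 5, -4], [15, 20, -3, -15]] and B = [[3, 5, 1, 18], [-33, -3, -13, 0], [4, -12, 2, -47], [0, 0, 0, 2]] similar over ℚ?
Yes.

Two matrices over a field are similar if and only if they have the same invariant factors.

Both A and B have characteristic polynomial (x - 2)^3(x + 2) and minimal polynomial (x - 2)^3(x + 2). Computing further, both have invariant factors (x - 2)^3(x + 2). Hence A and B are similar.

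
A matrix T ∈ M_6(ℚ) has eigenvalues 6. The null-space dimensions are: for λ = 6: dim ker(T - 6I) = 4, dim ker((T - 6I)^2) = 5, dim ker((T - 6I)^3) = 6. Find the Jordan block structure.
Jordan blocks: (6, 3), (6, 1), (6, 1), (6, 1)

λ = 6: successive nullity increments [4, 1, 1] count blocks of size ≥ k; block sizes are [3, 1, 1, 1].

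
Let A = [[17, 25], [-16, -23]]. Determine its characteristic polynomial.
xI - A = [[x - 17, -25], [16, x + 23]].

Expanding det(xI - A) along the first row:
det(xI - A) = + (x - 17)·det([[x + 23]]) - (-25)·det([[16]]).

Evaluating gives χ_A(x) = x^2 + 6x + 9 = (x + 3)^2.

χ_A(x) = (x + 3)^2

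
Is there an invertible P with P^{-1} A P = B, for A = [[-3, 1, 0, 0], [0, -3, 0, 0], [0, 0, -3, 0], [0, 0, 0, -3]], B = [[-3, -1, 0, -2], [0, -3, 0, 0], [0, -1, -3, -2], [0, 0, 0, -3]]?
Yes.

Two matrices over a field are similar if and only if they have the same invariant factors.

Both A and B have characteristic polynomial (x + 3)^4 and minimal polynomial (x + 3)^2. Computing further, both have invariant factors x + 3, x + 3, (x + 3)^2. Hence A and B are similar.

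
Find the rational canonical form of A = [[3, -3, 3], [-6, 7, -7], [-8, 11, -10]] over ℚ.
The invariant factors of A (the non-unit diagonal entries of the Smith normal form of xI - A over ℚ[x]) are x^3 + 4x - 3, each dividing the next. The characteristic polynomial is their product, x^3 + 4x - 3.

The rational canonical form is the block-diagonal matrix of companion matrices C(f_i):
R = [[0, 0, 3], [1, 0, -4], [0, 1, 0]].

Note the characteristic polynomial does not split into linear factors over ℚ, so A has no Jordan form over ℚ; the rational canonical form exists over any field.

R = [[0, 0, 3], [1, 0, -4], [0, 1, 0]]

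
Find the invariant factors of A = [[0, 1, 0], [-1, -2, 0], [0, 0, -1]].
The Jordan structure of A has elementary divisors (x + 1)^2, (x + 1). Arranging the block sizes at each eigenvalue in decreasing order and taking row products gives the invariant factors.

Invariant factors (smallest first, each dividing the next): x + 1, (x + 1)^2.

Check: the last factor (x + 1)^2 is the minimal polynomial, and the product (x + 1)^3 is the characteristic polynomial.

x + 1, (x + 1)^2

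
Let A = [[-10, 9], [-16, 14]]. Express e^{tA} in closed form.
A has Jordan form J = [[2, 1], [0, 2]] with A = PJP^{-1}, so e^{tA} = P e^{tJ} P^{-1}.

For a Jordan block J_k(λ), e^{tJ_k(λ)} = e^{λt} · (I + tN + t^2 N^2/2! + ... + t^{k-1} N^{k-1}/(k-1)!) where N is the nilpotent superdiagonal part.

Assembling the blocks and conjugating back gives the entries of e^{tA} as shown above.

e^{tA} = [[(1 - 12*t)*e^{2*t}, 9*t*e^{2*t}], [-16*t*e^{2*t}, (12*t + 1)*e^{2*t}]]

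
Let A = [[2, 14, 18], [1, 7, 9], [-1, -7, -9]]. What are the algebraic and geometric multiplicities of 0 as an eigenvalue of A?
The characteristic polynomial is x^3, so the factor x appears with exponent 3: the algebraic multiplicity is 3.

rank(A) = 1, so the eigenspace has dimension 3 - 1 = 2: the geometric multiplicity is 2.

Since 2 < 3, A is not diagonalizable.

algebraic multiplicity 3, geometric multiplicity 2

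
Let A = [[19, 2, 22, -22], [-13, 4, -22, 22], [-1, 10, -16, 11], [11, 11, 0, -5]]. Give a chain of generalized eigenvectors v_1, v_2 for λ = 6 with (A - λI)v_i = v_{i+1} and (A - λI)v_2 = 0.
v_1 = [[0, -1, -1, -1]]^T, v_2 = [[-2, 2, 1, 0]]^T

We seek v_1 ∈ ker((A - 6I)^2) \ ker(A - 6I), then set v_{i+1} = (A - 6I) v_i.

One such chain is v_1 = [[0, -1, -1, -1]]^T, v_2 = [[-2, 2, 1, 0]]^T. Check: (A - 6I) v_2 = [[0, 0, 0, 0]]^T = 0.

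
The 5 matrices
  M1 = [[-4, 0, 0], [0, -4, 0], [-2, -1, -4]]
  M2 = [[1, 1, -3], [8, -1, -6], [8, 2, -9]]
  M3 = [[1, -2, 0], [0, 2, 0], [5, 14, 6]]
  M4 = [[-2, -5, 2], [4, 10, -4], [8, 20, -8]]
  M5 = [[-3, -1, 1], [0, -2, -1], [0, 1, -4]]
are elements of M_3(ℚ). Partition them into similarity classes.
Characteristic polynomials: χ_{M1} = (x + 4)^3, χ_{M2} = (x + 3)^3, χ_{M3} = (x - 6)(x - 2)(x - 1), χ_{M4} = x^3, χ_{M5} = (x + 3)^3.

{M1}: invariant factors x + 4, (x + 4)^2.

{M2, M5}: invariant factors x + 3, (x + 3)^2.

{M3}: invariant factors (x - 6)(x - 2)(x - 1).

{M4}: invariant factors x, x^2.

Matrices are similar if and only if their invariant-factor lists agree; the partition into similarity classes is {M1}, {M2, M5}, {M3}, {M4}.

4 classes: {M1}, {M2, M5}, {M3}, {M4}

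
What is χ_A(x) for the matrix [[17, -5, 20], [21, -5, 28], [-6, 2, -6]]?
xI - A = [[x - 17, 5, -20], [-21, x + 5, -28], [6, -2, x + 6]].

Expanding det(xI - A) along the first row:
det(xI - A) = + (x - 17)·det([[x + 5, -28], [-2, x + 6]]) - (5)·det([[-21, -28], [6, x + 6]]) + (-20)·det([[-21, x + 5], [6, -2]]).

Evaluating gives χ_A(x) = x^3 - 6x^2 + 12x - 8 = (x - 2)^3.

χ_A(x) = (x - 2)^3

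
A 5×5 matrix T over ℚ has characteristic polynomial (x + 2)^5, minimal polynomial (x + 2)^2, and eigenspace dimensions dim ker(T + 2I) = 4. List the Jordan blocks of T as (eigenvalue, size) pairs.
λ = -2: algebraic multiplicity 5 (exponent in χ_T), largest block size 2 (exponent in m_T), 4 blocks (geometric multiplicity). These force block sizes [2, 1, 1, 1].

Jordan blocks: (-2, 2), (-2, 1), (-2, 1), (-2, 1)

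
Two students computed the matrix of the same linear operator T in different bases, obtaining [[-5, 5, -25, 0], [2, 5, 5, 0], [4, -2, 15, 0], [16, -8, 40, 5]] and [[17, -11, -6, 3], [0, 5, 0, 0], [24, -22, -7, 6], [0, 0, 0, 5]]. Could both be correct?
Both have characteristic polynomial (x - 5)^4, but the minimal polynomial of A is (x - 5)^3 while the minimal polynomial of B is (x - 5)^2. The minimal polynomial is a similarity invariant, so A and B are not similar.

No.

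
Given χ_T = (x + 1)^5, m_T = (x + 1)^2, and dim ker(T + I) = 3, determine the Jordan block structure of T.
λ = -1: algebraic multiplicity 5 (exponent in χ_T), largest block size 2 (exponent in m_T), 3 blocks (geometric multiplicity). These force block sizes [2, 2, 1].

Jordan blocks: (-1, 2), (-1, 2), (-1, 1)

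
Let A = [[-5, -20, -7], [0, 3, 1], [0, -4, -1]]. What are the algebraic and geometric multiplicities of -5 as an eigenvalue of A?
The characteristic polynomial is (x - 1)^2(x + 5), so the factor x + 5 appears with exponent 1: the algebraic multiplicity is 1.

rank(A + 5I) = 2, so the eigenspace has dimension 3 - 2 = 1: the geometric multiplicity is 1.

algebraic multiplicity 1, geometric multiplicity 1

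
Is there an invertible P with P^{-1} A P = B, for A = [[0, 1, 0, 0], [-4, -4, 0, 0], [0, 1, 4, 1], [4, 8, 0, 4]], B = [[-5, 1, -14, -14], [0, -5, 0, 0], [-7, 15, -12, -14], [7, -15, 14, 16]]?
trace(A) = 4 but trace(B) = -6. The trace is a similarity invariant, so A and B are not similar.

No.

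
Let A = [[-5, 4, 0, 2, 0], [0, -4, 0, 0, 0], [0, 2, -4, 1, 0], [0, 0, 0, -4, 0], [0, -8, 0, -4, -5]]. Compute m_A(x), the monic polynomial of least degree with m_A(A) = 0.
The characteristic polynomial factors as (x + 4)^3(x + 5)^2. The minimal polynomial is ∏(x - λ)^{k_λ} where k_λ is the size of the largest Jordan block at λ.

For λ = -5: rank(A + 5I) = 3, and the largest Jordan block has size 1 (the smallest k with rank((A + 5I)^k) = rank((A + 5I)^(k+1))).
For λ = -4: rank(A + 4I) = 3, and the largest Jordan block has size 2 (the smallest k with rank((A + 4I)^k) = rank((A + 4I)^(k+1))).

So m_A(x) = (x + 4)^2(x + 5).

m_A(x) = (x + 4)^2(x + 5)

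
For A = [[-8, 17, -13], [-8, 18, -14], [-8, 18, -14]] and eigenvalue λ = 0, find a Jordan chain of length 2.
We seek v_1 ∈ ker(A^2) \ ker(A), then set v_{i+1} = A v_i.

One such chain is v_1 = [[2, 1, 0]]^T, v_2 = [[1, 2, 2]]^T. Check: A v_2 = [[0, 0, 0]]^T = 0.

v_1 = [[2, 1, 0]]^T, v_2 = [[1, 2, 2]]^T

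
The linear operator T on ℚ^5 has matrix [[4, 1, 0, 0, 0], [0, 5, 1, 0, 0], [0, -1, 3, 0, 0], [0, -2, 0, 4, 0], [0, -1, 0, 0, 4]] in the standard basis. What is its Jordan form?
J = [[4, 1, 0, 0, 0], [0, 4, 1, 0, 0], [0, 0, 4, 0, 0], [0, 0, 0, 4, 0], [0, 0, 0, 0, 4]]

The characteristic polynomial is det(xI - A) = (x - 4)^5, so the eigenvalues are 4 (algebraic multiplicity 5).

For λ = 4: rank(A - 4I) = 2, rank((A - 4I)^2) = 1, rank((A - 4I)^3) = 0. The eigenspace has dimension 5 - 2 = 3, so there are 3 Jordan blocks; the rank sequence gives block sizes [3, 1, 1].

Assembling the blocks gives the Jordan form J above.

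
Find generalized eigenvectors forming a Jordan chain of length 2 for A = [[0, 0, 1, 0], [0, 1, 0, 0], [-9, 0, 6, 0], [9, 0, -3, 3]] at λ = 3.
v_1 = [[0, 0, 1, -1]]^T, v_2 = [[1, 0, 3, -3]]^T

We seek v_1 ∈ ker((A - 3I)^2) \ ker(A - 3I), then set v_{i+1} = (A - 3I) v_i.

One such chain is v_1 = [[0, 0, 1, -1]]^T, v_2 = [[1, 0, 3, -3]]^T. Check: (A - 3I) v_2 = [[0, 0, 0, 0]]^T = 0.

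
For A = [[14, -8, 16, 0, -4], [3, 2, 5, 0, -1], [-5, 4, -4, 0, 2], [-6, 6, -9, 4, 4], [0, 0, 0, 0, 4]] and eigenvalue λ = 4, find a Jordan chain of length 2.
We seek v_1 ∈ ker((A - 4I)^2) \ ker(A - 4I), then set v_{i+1} = (A - 4I) v_i.

One such chain is v_1 = [[2, 0, -1, 0, 1]]^T, v_2 = [[0, 0, 0, 1, 0]]^T. Check: (A - 4I) v_2 = [[0, 0, 0, 0, 0]]^T = 0.

v_1 = [[2, 0, -1, 0, 1]]^T, v_2 = [[0, 0, 0, 1, 0]]^T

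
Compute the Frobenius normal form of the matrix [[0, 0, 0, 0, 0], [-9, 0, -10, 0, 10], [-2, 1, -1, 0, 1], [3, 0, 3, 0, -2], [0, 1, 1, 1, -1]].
R = [[0, 0, 0, 0, 0], [1, 0, 0, 0, 10], [0, 1, 0, 0, 1], [0, 0, 1, 0, -2], [0, 0, 0, 1, -2]]

The invariant factors of A (the non-unit diagonal entries of the Smith normal form of xI - A over ℚ[x]) are x(x + 2)(x^3 + 2x - 5), each dividing the next. The characteristic polynomial is their product, x(x + 2)(x^3 + 2x - 5).

The rational canonical form is the block-diagonal matrix of companion matrices C(f_i):
R = [[0, 0, 0, 0, 0], [1, 0, 0, 0, 10], [0, 1, 0, 0, 1], [0, 0, 1, 0, -2], [0, 0, 0, 1, -2]].

Note the characteristic polynomial does not split into linear factors over ℚ, so A has no Jordan form over ℚ; the rational canonical form exists over any field.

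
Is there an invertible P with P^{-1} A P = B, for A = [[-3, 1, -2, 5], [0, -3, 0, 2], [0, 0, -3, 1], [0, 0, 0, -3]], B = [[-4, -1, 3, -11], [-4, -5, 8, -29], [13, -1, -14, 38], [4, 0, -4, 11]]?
Two matrices over a field are similar if and only if they have the same invariant factors.

Both A and B have characteristic polynomial (x + 3)^4 and minimal polynomial (x + 3)^2. Computing further, both have invariant factors (x + 3)^2, (x + 3)^2. Hence A and B are similar.

Yes.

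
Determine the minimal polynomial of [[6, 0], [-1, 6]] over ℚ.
m_A(x) = (x - 6)^2

The characteristic polynomial factors as (x - 6)^2. The minimal polynomial is ∏(x - λ)^{k_λ} where k_λ is the size of the largest Jordan block at λ.

For λ = 6: rank(A - 6I) = 1, and the largest Jordan block has size 2 (the smallest k with rank((A - 6I)^k) = rank((A - 6I)^(k+1))).

So m_A(x) = (x - 6)^2.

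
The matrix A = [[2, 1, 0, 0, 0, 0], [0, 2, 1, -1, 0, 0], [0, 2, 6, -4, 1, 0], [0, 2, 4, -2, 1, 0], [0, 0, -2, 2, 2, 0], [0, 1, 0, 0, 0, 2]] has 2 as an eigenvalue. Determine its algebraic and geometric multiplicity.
The characteristic polynomial is (x - 2)^6, so the factor x - 2 appears with exponent 6: the algebraic multiplicity is 6.

rank(A - 2I) = 3, so the eigenspace has dimension 6 - 3 = 3: the geometric multiplicity is 3.

Since 3 < 6, A is not diagonalizable.

algebraic multiplicity 6, geometric multiplicity 3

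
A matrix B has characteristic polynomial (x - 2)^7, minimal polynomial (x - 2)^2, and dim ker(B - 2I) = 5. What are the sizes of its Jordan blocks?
λ = 2: algebraic multiplicity 7 (exponent in χ_B), largest block size 2 (exponent in m_B), 5 blocks (geometric multiplicity). These force block sizes [2, 2, 1, 1, 1].

Jordan blocks: (2, 2), (2, 2), (2, 1), (2, 1), (2, 1)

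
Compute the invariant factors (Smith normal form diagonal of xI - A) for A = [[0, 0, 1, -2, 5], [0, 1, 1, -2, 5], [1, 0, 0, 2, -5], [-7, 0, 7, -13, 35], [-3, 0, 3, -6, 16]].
x - 1, x - 1, x(x - 1)^2

The Jordan structure of A has elementary divisors x, (x - 1)^2, (x - 1), (x - 1). Arranging the block sizes at each eigenvalue in decreasing order and taking row products gives the invariant factors.

Invariant factors (smallest first, each dividing the next): x - 1, x - 1, x(x - 1)^2.

Check: the last factor x(x - 1)^2 is the minimal polynomial, and the product x(x - 1)^4 is the characteristic polynomial.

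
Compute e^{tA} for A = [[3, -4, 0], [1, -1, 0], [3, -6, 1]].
A has Jordan form J = [[1, 1, 0], [0, 1, 0], [0, 0, 1]] with A = PJP^{-1}, so e^{tA} = P e^{tJ} P^{-1}.

For a Jordan block J_k(λ), e^{tJ_k(λ)} = e^{λt} · (I + tN + t^2 N^2/2! + ... + t^{k-1} N^{k-1}/(k-1)!) where N is the nilpotent superdiagonal part.

Assembling the blocks and conjugating back gives the entries of e^{tA} as shown above.

e^{tA} = [[(2*t + 1)*e^{t}, -4*t*e^{t}, 0], [t*e^{t}, (1 - 2*t)*e^{t}, 0], [3*t*e^{t}, -6*t*e^{t}, e^{t}]]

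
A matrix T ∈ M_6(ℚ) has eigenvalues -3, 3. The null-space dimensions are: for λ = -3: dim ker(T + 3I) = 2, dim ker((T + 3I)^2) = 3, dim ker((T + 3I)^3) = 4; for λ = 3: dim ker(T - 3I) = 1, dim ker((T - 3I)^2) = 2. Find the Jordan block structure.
Jordan blocks: (-3, 3), (-3, 1), (3, 2)

λ = -3: successive nullity increments [2, 1, 1] count blocks of size ≥ k; block sizes are [3, 1].
λ = 3: successive nullity increments [1, 1] count blocks of size ≥ k; block sizes are [2].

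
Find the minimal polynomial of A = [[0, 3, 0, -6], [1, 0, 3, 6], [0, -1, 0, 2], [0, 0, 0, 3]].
The characteristic polynomial factors as x^3(x - 3). The minimal polynomial is ∏(x - λ)^{k_λ} where k_λ is the size of the largest Jordan block at λ.

For λ = 0: rank(A) = 3, and the largest Jordan block has size 3 (the smallest k with rank(A^k) = rank(A^(k+1))).
For λ = 3: rank(A - 3I) = 3, and the largest Jordan block has size 1 (the smallest k with rank((A - 3I)^k) = rank((A - 3I)^(k+1))).

So m_A(x) = x^3(x - 3).

m_A(x) = x^3(x - 3)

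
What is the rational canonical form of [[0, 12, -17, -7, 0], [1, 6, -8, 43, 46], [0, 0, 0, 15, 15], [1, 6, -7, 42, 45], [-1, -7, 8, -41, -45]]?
The invariant factors of A (the non-unit diagonal entries of the Smith normal form of xI - A over ℚ[x]) are x^2 - 3x - 5, (x + 3)(x^2 - 3x - 5), each dividing the next. The characteristic polynomial is their product, (x + 3)(x^2 - 3x - 5)^2.

The rational canonical form is the block-diagonal matrix of companion matrices C(f_i):
R = [[0, 5, 0, 0, 0], [1, 3, 0, 0, 0], [0, 0, 0, 0, 15], [0, 0, 1, 0, 14], [0, 0, 0, 1, 0]].

Note the characteristic polynomial does not split into linear factors over ℚ, so A has no Jordan form over ℚ; the rational canonical form exists over any field.

R = [[0, 5, 0, 0, 0], [1, 3, 0, 0, 0], [0, 0, 0, 0, 15], [0, 0, 1, 0, 14], [0, 0, 0, 1, 0]]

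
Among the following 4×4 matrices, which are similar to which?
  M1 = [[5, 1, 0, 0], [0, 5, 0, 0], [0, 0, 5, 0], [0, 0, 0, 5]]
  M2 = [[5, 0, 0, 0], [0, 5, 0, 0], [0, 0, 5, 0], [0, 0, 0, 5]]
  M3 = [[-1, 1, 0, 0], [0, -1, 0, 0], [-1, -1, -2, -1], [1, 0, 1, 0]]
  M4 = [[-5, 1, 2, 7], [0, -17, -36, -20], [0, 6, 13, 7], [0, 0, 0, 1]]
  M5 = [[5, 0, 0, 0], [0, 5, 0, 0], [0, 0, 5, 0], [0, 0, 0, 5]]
Characteristic polynomials: χ_{M1} = (x - 5)^4, χ_{M2} = (x - 5)^4, χ_{M3} = (x + 1)^4, χ_{M4} = (x - 1)^2(x + 5)^2, χ_{M5} = (x - 5)^4.

{M1}: invariant factors x - 5, x - 5, (x - 5)^2.

{M2, M5}: invariant factors x - 5, x - 5, x - 5, x - 5.

{M3}: invariant factors (x + 1)^2, (x + 1)^2.

{M4}: invariant factors (x - 1)^2(x + 5)^2.

Matrices are similar if and only if their invariant-factor lists agree; the partition into similarity classes is {M1}, {M2, M5}, {M3}, {M4}.

4 classes: {M1}, {M2, M5}, {M3}, {M4}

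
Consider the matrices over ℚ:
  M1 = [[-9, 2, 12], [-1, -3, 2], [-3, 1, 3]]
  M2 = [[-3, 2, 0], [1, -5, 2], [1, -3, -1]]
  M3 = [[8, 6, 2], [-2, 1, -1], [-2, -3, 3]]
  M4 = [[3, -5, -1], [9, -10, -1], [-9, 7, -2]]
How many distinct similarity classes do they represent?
Characteristic polynomials: χ_{M1} = (x + 3)^3, χ_{M2} = (x + 3)^3, χ_{M3} = (x - 4)^3, χ_{M4} = (x + 3)^3.

{M1, M2, M4}: invariant factors (x + 3)^3.

{M3}: invariant factors x - 4, (x - 4)^2.

Matrices are similar if and only if their invariant-factor lists agree; the partition into similarity classes is {M1, M2, M4}, {M3}.

2 classes: {M1, M2, M4}, {M3}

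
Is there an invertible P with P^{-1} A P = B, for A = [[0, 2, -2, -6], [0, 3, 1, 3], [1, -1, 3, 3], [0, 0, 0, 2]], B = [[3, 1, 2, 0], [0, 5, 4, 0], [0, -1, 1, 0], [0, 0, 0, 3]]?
No.

trace(A) = 8 but trace(B) = 12. The trace is a similarity invariant, so A and B are not similar.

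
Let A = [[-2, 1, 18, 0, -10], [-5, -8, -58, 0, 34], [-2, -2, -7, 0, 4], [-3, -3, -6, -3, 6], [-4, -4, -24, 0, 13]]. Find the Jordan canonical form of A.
The characteristic polynomial is det(xI - A) = (x - 5)(x + 3)^4, so the eigenvalues are -3 (algebraic multiplicity 4), 5 (algebraic multiplicity 1).

For λ = -3: rank(A + 3I) = 2, rank((A + 3I)^2) = 1. The eigenspace has dimension 5 - 2 = 3, so there are 3 Jordan blocks; the rank sequence gives block sizes [2, 1, 1].

For λ = 5: algebraic multiplicity 1 gives one 1×1 block.

Assembling the blocks gives the Jordan form J above.

J = [[-3, 1, 0, 0, 0], [0, -3, 0, 0, 0], [0, 0, -3, 0, 0], [0, 0, 0, -3, 0], [0, 0, 0, 0, 5]]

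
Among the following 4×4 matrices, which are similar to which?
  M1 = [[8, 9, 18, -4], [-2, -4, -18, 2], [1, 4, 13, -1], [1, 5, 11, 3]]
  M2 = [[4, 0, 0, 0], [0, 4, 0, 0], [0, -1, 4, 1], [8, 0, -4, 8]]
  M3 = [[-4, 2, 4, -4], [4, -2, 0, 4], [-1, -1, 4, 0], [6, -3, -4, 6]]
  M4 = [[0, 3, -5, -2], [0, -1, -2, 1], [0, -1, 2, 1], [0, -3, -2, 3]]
3 classes: {M1}, {M2}, {M3, M4}

Characteristic polynomials: χ_{M1} = (x - 6)^2(x - 4)^2, χ_{M2} = (x - 6)^2(x - 4)^2, χ_{M3} = x^2(x - 2)^2, χ_{M4} = x^2(x - 2)^2.

{M1}: invariant factors (x - 6)^2(x - 4)^2.

{M2}: invariant factors x - 4, (x - 6)^2(x - 4).

{M3, M4}: invariant factors x^2(x - 2)^2.

Matrices are similar if and only if their invariant-factor lists agree; the partition into similarity classes is {M1}, {M2}, {M3, M4}.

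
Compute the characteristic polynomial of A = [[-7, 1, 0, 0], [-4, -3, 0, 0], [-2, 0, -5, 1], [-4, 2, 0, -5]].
χ_A(x) = (x + 5)^4

xI - A = [[x + 7, -1, 0, 0], [4, x + 3, 0, 0], [2, 0, x + 5, -1], [4, -2, 0, x + 5]].

Expanding det(xI - A) along the first row:
det(xI - A) = + (x + 7)·det([[x + 3, 0, 0], [0, x + 5, -1], [-2, 0, x + 5]]) - (-1)·det([[4, 0, 0], [2, x + 5, -1], [4, 0, x + 5]]) + (0)·det([[4, x + 3, 0], [2, 0, -1], [4, -2, x + 5]]) - (0)·det([[4, x + 3, 0], [2, 0, x + 5], [4, -2, 0]]).

Evaluating gives χ_A(x) = x^4 + 20x^3 + 150x^2 + 500x + 625 = (x + 5)^4.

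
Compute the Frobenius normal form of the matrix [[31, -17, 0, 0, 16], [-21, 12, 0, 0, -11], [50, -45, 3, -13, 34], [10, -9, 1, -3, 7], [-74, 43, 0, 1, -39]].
The invariant factors of A (the non-unit diagonal entries of the Smith normal form of xI - A over ℚ[x]) are (x - 5)(x + 1)(x^3 - 3x + 1), each dividing the next. The characteristic polynomial is their product, (x - 5)(x + 1)(x^3 - 3x + 1).

The rational canonical form is the block-diagonal matrix of companion matrices C(f_i):
R = [[0, 0, 0, 0, 5], [1, 0, 0, 0, -11], [0, 1, 0, 0, -13], [0, 0, 1, 0, 8], [0, 0, 0, 1, 4]].

Note the characteristic polynomial does not split into linear factors over ℚ, so A has no Jordan form over ℚ; the rational canonical form exists over any field.

R = [[0, 0, 0, 0, 5], [1, 0, 0, 0, -11], [0, 1, 0, 0, -13], [0, 0, 1, 0, 8], [0, 0, 0, 1, 4]]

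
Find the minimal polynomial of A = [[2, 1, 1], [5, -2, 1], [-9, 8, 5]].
The characteristic polynomial factors as (x - 4)^2(x + 3). The minimal polynomial is ∏(x - λ)^{k_λ} where k_λ is the size of the largest Jordan block at λ.

For λ = -3: rank(A + 3I) = 2, and the largest Jordan block has size 1 (the smallest k with rank((A + 3I)^k) = rank((A + 3I)^(k+1))).
For λ = 4: rank(A - 4I) = 2, and the largest Jordan block has size 2 (the smallest k with rank((A - 4I)^k) = rank((A - 4I)^(k+1))).

So m_A(x) = (x - 4)^2(x + 3).

m_A(x) = (x - 4)^2(x + 3)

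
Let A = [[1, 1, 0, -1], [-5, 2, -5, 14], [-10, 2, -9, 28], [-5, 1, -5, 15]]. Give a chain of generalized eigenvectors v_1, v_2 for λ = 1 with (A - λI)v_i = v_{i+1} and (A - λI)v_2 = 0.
We seek v_1 ∈ ker((A - I)^2) \ ker(A - I), then set v_{i+1} = (A - I) v_i.

One such chain is v_1 = [[0, 1, 0, 0]]^T, v_2 = [[1, 1, 2, 1]]^T. Check: (A - I) v_2 = [[0, 0, 0, 0]]^T = 0.

v_1 = [[0, 1, 0, 0]]^T, v_2 = [[1, 1, 2, 1]]^T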